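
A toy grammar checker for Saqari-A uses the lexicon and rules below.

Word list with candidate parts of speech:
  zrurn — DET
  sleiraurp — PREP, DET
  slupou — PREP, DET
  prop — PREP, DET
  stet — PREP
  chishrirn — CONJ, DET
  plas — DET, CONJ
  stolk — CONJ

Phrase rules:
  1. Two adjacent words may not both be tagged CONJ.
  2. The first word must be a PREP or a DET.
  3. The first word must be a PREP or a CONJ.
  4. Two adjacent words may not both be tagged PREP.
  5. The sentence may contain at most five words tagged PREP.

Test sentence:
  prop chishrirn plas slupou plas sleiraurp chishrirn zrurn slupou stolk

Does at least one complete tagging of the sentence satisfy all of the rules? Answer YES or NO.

Candidates per position — 1:prop {PREP,DET}; 2:chishrirn {CONJ,DET}; 3:plas {DET,CONJ}; 4:slupou {PREP,DET}; 5:plas {DET,CONJ}; 6:sleiraurp {PREP,DET}; 7:chishrirn {CONJ,DET}; 8:zrurn {DET}; 9:slupou {PREP,DET}; 10:stolk {CONJ}.
One satisfying assignment: PREP DET CONJ PREP DET DET DET DET PREP CONJ.
Rule-by-rule: rule 1 ok; rule 2 ok; rule 3 ok; rule 4 ok; rule 5 ok.

YES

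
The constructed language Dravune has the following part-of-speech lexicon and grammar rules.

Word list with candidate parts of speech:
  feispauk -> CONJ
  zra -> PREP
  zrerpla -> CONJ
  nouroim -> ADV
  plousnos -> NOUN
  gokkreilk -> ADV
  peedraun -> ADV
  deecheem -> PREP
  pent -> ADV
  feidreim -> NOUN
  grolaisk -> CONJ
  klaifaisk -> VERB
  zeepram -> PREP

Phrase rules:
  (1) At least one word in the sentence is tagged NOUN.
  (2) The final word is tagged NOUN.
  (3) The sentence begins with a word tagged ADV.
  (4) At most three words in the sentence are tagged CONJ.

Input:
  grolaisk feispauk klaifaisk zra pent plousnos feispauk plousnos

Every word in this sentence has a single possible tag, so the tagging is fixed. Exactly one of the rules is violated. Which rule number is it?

Fixed tagging: CONJ CONJ VERB PREP ADV NOUN CONJ NOUN.
Applying the rules: R1 ok, R2 ok, R3 fails, R4 ok.
Only rule 3 fails.

3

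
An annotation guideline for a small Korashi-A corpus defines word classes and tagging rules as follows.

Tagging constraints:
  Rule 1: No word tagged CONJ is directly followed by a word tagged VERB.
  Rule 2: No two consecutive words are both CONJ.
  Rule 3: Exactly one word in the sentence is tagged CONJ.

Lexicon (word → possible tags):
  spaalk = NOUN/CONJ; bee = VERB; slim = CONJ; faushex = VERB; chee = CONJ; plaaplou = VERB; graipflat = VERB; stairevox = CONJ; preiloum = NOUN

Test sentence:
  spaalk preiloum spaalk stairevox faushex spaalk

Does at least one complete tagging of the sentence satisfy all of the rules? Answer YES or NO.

Candidates per position — 1:spaalk {NOUN,CONJ}; 2:preiloum {NOUN}; 3:spaalk {NOUN,CONJ}; 4:stairevox {CONJ}; 5:faushex {VERB}; 6:spaalk {NOUN,CONJ}.
Rule 1 cannot be satisfied by any choice of tags from the lexicon.
So there is no consistent tagging.

NO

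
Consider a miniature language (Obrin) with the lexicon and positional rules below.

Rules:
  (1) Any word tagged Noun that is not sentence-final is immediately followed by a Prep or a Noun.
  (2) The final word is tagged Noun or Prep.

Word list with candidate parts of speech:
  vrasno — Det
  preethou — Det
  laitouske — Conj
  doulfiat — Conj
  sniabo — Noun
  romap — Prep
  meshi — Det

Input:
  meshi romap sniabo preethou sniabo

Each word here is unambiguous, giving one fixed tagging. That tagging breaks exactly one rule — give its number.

1

Fixed tagging: Det Prep Noun Det Noun.
Applying the rules: R1 ✗, R2 ✓.
Only rule 1 fails.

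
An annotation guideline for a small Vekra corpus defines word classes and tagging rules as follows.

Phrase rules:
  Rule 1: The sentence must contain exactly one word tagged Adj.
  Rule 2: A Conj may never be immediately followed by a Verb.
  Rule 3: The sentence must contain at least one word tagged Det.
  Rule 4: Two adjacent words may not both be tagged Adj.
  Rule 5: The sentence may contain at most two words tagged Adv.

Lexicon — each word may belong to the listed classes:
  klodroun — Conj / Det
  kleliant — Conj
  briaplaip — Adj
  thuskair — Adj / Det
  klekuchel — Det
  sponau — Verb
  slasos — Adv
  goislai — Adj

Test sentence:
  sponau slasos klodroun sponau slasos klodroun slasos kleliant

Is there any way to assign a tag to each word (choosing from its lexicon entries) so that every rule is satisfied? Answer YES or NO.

Candidates per position — 1:sponau {Verb}; 2:slasos {Adv}; 3:klodroun {Conj,Det}; 4:sponau {Verb}; 5:slasos {Adv}; 6:klodroun {Conj,Det}; 7:slasos {Adv}; 8:kleliant {Conj}.
Rule 1 cannot be satisfied by any choice of tags from the lexicon.
So there is no consistent tagging.

NO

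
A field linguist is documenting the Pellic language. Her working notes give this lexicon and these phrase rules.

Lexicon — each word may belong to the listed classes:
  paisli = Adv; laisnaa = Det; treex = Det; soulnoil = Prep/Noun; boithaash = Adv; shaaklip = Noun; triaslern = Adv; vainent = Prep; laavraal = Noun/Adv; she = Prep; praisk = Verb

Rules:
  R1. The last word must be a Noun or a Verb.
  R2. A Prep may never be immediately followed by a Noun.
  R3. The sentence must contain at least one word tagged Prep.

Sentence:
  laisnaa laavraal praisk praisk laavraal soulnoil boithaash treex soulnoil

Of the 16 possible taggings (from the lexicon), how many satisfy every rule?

4

Candidates per position — 1:laisnaa {Det}; 2:laavraal {Noun,Adv}; 3:praisk {Verb}; 4:praisk {Verb}; 5:laavraal {Noun,Adv}; 6:soulnoil {Prep,Noun}; 7:boithaash {Adv}; 8:treex {Det}; 9:soulnoil {Prep,Noun}.
There are 16 candidate sequences in total.
The sequences that satisfy every rule: Det Noun Verb Verb Noun Prep Adv Det Noun; Det Noun Verb Verb Adv Prep Adv Det Noun; Det Adv Verb Verb Noun Prep Adv Det Noun; Det Adv Verb Verb Adv Prep Adv Det Noun.
Count = 4.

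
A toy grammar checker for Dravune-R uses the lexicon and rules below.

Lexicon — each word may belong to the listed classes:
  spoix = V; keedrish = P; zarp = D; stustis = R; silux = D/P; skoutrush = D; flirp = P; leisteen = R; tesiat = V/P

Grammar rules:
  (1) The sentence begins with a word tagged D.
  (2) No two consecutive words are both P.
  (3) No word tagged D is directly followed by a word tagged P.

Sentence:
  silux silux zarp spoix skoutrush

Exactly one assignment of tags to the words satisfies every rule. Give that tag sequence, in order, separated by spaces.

D D D V D

Candidates per position — 1:silux {D,P}; 2:silux {D,P}; 3:zarp {D}; 4:spoix {V}; 5:skoutrush {D}.
Position 1: P is ruled out by rule 1; that leaves D.
Position 2: P is ruled out by rule 3; that leaves D.
So the tagging must be: D D D V D.
Verifying each rule — rule 1 holds; rule 2 holds; rule 3 holds.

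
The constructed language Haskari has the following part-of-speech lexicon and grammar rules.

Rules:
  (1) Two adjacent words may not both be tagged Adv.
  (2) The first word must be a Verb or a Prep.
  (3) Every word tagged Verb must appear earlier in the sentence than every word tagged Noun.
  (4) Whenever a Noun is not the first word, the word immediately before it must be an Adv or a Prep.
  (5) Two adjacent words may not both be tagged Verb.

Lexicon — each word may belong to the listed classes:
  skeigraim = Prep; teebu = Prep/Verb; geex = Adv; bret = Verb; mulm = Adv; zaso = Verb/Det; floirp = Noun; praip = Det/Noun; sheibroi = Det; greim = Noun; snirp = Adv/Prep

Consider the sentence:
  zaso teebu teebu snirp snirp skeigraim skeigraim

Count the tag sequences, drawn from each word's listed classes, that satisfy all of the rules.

6

Candidates per position — 1:zaso {Verb,Det}; 2:teebu {Prep,Verb}; 3:teebu {Prep,Verb}; 4:snirp {Adv,Prep}; 5:snirp {Adv,Prep}; 6:skeigraim {Prep}; 7:skeigraim {Prep}.
There are 32 candidate sequences in total.
Checking each against the rules leaves 6 sequences.
Count = 6.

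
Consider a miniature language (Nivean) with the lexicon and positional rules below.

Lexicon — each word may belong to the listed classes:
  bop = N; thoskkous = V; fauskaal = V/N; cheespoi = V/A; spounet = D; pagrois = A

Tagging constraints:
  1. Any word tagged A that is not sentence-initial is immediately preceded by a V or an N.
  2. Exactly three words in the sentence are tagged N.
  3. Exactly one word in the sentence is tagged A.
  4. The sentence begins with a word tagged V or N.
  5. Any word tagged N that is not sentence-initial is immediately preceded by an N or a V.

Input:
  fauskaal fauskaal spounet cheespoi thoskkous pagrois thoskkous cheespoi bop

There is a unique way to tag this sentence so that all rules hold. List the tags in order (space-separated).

N N D V V A V V N

Candidates per position — 1:fauskaal {V,N}; 2:fauskaal {V,N}; 3:spounet {D}; 4:cheespoi {V,A}; 5:thoskkous {V}; 6:pagrois {A}; 7:thoskkous {V}; 8:cheespoi {V,A}; 9:bop {N}.
If word 1 were V, no tagging could satisfy rule 2; so word 1 is N.
If word 2 were V, no tagging could satisfy rule 2; so word 2 is N.
If word 4 were A, no tagging could satisfy rule 1; so word 4 is V.
If word 8 were A, no tagging could satisfy rule 3; so word 8 is V.
The unique satisfying tagging is: N N D V V A V V N.
Check: rule 1 satisfied; rule 2 satisfied; rule 3 satisfied; rule 4 satisfied; rule 5 satisfied.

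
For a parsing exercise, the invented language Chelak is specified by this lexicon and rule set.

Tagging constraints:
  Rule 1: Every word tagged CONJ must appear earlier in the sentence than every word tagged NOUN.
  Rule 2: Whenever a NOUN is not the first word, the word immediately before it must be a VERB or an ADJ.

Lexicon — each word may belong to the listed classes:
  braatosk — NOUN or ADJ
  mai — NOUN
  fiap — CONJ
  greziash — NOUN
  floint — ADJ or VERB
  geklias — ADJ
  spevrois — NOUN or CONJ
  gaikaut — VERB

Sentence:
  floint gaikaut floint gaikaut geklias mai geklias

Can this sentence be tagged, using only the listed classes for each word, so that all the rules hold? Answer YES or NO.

YES

Candidates per position — 1:floint {ADJ,VERB}; 2:gaikaut {VERB}; 3:floint {ADJ,VERB}; 4:gaikaut {VERB}; 5:geklias {ADJ}; 6:mai {NOUN}; 7:geklias {ADJ}.
One satisfying assignment: ADJ VERB VERB VERB ADJ NOUN ADJ.
Check: rule 1 holds; rule 2 holds.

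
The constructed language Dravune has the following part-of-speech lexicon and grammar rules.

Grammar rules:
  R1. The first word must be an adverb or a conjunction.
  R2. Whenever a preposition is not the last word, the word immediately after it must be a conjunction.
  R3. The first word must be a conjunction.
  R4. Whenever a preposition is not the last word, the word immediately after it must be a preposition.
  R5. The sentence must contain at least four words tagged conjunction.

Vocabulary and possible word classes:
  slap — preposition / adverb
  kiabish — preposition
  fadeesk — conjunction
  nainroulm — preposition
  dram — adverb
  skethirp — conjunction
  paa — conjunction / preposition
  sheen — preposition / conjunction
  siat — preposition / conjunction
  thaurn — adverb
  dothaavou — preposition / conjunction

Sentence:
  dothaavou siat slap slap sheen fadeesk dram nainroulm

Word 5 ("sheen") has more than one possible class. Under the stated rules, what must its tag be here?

Candidates per position — 1:dothaavou {preposition,conjunction}; 2:siat {preposition,conjunction}; 3:slap {preposition,adverb}; 4:slap {preposition,adverb}; 5:sheen {preposition,conjunction}; 6:fadeesk {conjunction}; 7:dram {adverb}; 8:nainroulm {preposition}.
Word 1 cannot be preposition — rule 1 would then fail for every completion. It is conjunction.
Word 2 cannot be preposition — rule 2 would then fail for every completion. It is conjunction.
Word 3 cannot be preposition — rule 2 would then fail for every completion. It is adverb.
Word 4 cannot be preposition — rule 4 would then fail for every completion. It is adverb.
Word 5 cannot be preposition — rule 4 would then fail for every completion. It is conjunction.
So the tagging must be: conjunction conjunction adverb adverb conjunction conjunction adverb preposition.
Checking: rule 1 ok; rule 2 ok; rule 3 ok; rule 4 ok; rule 5 ok.

conjunction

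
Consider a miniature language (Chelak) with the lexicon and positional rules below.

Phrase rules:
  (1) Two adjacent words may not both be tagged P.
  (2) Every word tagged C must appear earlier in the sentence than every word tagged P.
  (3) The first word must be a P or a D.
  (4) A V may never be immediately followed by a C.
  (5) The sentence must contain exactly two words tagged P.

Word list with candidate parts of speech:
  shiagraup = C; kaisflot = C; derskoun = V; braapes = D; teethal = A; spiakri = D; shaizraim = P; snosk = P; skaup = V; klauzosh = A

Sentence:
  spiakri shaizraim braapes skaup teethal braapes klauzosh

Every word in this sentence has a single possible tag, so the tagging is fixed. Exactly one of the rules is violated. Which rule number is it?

5

Fixed tagging: D P D V A D A.
Applying the rules: R1 pass, R2 pass, R3 pass, R4 pass, R5 fail.
Only rule 5 fails.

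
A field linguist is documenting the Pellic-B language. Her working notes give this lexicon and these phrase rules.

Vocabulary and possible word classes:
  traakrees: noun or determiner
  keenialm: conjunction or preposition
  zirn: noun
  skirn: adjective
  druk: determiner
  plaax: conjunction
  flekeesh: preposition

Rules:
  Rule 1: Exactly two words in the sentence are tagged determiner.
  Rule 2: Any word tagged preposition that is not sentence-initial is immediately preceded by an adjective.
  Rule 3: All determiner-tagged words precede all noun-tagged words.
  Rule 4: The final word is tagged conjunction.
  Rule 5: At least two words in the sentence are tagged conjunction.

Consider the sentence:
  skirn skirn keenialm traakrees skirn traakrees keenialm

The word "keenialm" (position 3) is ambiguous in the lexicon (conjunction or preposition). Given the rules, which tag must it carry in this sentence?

conjunction

Candidates per position — 1:skirn {adjective}; 2:skirn {adjective}; 3:keenialm {conjunction,preposition}; 4:traakrees {noun,determiner}; 5:skirn {adjective}; 6:traakrees {noun,determiner}; 7:keenialm {conjunction,preposition}.
Position 3: tagging it preposition would leave rule 5 unsatisfiable, so it must be conjunction.
Position 4: tagging it noun would leave rule 1 unsatisfiable, so it must be determiner.
Position 6: tagging it noun would leave rule 1 unsatisfiable, so it must be determiner.
Position 7: tagging it preposition would leave rule 2 unsatisfiable, so it must be conjunction.
That leaves exactly one tagging: adjective adjective conjunction determiner adjective determiner conjunction.
Verifying each rule — rule 1 satisfied; rule 2 satisfied; rule 3 satisfied; rule 4 satisfied; rule 5 satisfied.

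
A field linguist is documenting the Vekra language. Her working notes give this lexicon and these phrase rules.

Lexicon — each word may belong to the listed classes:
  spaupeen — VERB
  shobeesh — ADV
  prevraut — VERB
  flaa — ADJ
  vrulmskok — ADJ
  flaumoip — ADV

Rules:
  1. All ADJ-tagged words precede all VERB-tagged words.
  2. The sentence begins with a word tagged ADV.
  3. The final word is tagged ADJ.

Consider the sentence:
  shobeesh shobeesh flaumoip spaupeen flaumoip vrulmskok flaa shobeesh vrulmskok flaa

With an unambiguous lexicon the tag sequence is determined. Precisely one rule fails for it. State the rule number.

1

Fixed tagging: ADV ADV ADV VERB ADV ADJ ADJ ADV ADJ ADJ.
Checking each rule: R1 ✗, R2 ✓, R3 ✓.
Only rule 1 fails.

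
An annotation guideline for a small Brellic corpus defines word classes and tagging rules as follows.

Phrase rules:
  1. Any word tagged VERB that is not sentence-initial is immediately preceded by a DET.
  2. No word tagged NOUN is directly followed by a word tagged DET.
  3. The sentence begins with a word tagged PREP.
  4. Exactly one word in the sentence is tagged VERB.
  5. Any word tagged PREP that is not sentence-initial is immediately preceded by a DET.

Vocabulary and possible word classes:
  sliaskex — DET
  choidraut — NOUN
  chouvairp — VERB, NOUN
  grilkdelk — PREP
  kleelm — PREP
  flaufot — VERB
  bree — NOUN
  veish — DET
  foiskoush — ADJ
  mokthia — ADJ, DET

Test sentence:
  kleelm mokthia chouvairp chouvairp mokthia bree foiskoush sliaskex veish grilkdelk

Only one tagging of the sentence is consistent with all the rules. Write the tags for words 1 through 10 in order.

Candidates per position — 1:kleelm {PREP}; 2:mokthia {ADJ,DET}; 3:chouvairp {VERB,NOUN}; 4:chouvairp {VERB,NOUN}; 5:mokthia {ADJ,DET}; 6:bree {NOUN}; 7:foiskoush {ADJ}; 8:sliaskex {DET}; 9:veish {DET}; 10:grilkdelk {PREP}.
If word 4 were VERB, no tagging could satisfy rule 1; so word 4 is NOUN.
If word 5 were DET, no tagging could satisfy rule 2; so word 5 is ADJ.
If word 3 were NOUN, no tagging could satisfy rule 4; so word 3 is VERB.
If word 2 were ADJ, no tagging could satisfy rule 1; so word 2 is DET.
So the tagging must be: PREP DET VERB NOUN ADJ NOUN ADJ DET DET PREP.
Verifying each rule — rule 1 ✓; rule 2 ✓; rule 3 ✓; rule 4 ✓; rule 5 ✓.

PREP DET VERB NOUN ADJ NOUN ADJ DET DET PREP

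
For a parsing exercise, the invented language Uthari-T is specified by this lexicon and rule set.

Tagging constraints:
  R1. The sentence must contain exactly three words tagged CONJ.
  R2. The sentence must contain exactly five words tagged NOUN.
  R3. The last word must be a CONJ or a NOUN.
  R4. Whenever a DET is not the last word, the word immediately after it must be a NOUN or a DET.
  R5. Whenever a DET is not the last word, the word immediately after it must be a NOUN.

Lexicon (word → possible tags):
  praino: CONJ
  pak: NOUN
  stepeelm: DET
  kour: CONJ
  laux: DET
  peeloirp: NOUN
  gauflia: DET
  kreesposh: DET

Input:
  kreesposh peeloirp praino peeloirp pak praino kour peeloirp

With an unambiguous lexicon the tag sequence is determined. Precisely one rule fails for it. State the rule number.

Fixed tagging: DET NOUN CONJ NOUN NOUN CONJ CONJ NOUN.
Checking each rule: R1 ✓, R2 ✗, R3 ✓, R4 ✓, R5 ✓.
Only rule 2 fails.

2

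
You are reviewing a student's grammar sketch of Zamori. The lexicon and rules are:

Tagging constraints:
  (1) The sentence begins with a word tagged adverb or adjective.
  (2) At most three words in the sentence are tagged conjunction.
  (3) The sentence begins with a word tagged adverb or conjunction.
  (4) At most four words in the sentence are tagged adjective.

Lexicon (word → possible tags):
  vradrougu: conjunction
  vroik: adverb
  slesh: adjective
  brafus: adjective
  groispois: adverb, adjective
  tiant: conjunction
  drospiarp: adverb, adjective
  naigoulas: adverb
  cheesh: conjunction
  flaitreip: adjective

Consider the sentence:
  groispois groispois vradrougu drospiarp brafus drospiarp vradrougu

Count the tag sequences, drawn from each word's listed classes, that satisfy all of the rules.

Candidates per position — 1:groispois {adverb,adjective}; 2:groispois {adverb,adjective}; 3:vradrougu {conjunction}; 4:drospiarp {adverb,adjective}; 5:brafus {adjective}; 6:drospiarp {adverb,adjective}; 7:vradrougu {conjunction}.
There are 16 candidate sequences in total.
Checking each against the rules leaves 8 sequences.
Count = 8.

8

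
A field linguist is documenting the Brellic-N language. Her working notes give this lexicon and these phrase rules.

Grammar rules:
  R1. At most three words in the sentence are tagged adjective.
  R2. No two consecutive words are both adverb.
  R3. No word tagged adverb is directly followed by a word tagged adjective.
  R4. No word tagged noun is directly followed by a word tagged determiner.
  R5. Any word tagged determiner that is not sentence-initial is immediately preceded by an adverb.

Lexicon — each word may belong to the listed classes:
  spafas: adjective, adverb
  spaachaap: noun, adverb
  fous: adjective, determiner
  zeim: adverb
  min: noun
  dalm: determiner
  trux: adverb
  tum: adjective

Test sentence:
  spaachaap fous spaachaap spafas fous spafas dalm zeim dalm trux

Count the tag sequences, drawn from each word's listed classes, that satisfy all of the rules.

Candidates per position — 1:spaachaap {noun,adverb}; 2:fous {adjective,determiner}; 3:spaachaap {noun,adverb}; 4:spafas {adjective,adverb}; 5:fous {adjective,determiner}; 6:spafas {adjective,adverb}; 7:dalm {determiner}; 8:zeim {adverb}; 9:dalm {determiner}; 10:trux {adverb}.
There are 64 candidate sequences in total.
The sequences that satisfy every rule: noun adjective noun adjective adjective adverb determiner adverb determiner adverb; noun adjective noun adverb determiner adverb determiner adverb determiner adverb; adverb determiner noun adjective adjective adverb determiner adverb determiner adverb; adverb determiner noun adverb determiner adverb determiner adverb determiner adverb.
Count = 4.

4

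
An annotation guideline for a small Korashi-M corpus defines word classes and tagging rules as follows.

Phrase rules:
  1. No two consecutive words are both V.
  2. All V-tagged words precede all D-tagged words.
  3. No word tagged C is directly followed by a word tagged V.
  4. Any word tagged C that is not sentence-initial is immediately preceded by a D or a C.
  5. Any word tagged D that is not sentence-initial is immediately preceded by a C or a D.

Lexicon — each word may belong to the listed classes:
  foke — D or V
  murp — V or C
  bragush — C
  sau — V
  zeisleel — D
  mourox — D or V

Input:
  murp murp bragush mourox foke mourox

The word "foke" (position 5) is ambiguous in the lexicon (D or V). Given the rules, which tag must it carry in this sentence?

D

Candidates per position — 1:murp {V,C}; 2:murp {V,C}; 3:bragush {C}; 4:mourox {D,V}; 5:foke {D,V}; 6:mourox {D,V}.
Word 1 cannot be V — rule 4 would then fail for every completion. It is C.
Word 2 cannot be V — rule 3 would then fail for every completion. It is C.
Word 4 cannot be V — rule 3 would then fail for every completion. It is D.
Word 5 cannot be V — rule 2 would then fail for every completion. It is D.
Word 6 cannot be V — rule 2 would then fail for every completion. It is D.
So the tagging must be: C C C D D D.
Checking: rule 1 satisfied; rule 2 satisfied; rule 3 satisfied; rule 4 satisfied; rule 5 satisfied.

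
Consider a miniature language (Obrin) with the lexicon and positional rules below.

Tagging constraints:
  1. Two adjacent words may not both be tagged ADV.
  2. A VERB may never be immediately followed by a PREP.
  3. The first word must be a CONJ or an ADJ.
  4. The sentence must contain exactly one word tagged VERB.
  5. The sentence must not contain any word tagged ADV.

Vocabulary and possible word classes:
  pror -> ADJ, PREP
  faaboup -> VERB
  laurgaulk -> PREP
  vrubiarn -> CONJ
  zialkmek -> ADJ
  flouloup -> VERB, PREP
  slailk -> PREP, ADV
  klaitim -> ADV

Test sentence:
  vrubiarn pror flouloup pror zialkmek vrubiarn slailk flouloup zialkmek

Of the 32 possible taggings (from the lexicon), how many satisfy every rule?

Candidates per position — 1:vrubiarn {CONJ}; 2:pror {ADJ,PREP}; 3:flouloup {VERB,PREP}; 4:pror {ADJ,PREP}; 5:zialkmek {ADJ}; 6:vrubiarn {CONJ}; 7:slailk {PREP,ADV}; 8:flouloup {VERB,PREP}; 9:zialkmek {ADJ}.
There are 32 candidate sequences in total.
Checking each against the rules leaves 6 sequences.
Count = 6.

6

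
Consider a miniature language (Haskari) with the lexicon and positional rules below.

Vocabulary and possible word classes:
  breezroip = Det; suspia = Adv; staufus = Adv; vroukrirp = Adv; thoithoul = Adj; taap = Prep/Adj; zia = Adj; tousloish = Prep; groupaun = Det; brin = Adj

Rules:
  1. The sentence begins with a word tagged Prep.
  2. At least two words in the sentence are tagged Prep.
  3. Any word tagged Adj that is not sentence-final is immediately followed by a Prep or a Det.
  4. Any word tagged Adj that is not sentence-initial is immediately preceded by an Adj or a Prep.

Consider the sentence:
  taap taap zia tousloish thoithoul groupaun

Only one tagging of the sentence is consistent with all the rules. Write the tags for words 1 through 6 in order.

Candidates per position — 1:taap {Prep,Adj}; 2:taap {Prep,Adj}; 3:zia {Adj}; 4:tousloish {Prep}; 5:thoithoul {Adj}; 6:groupaun {Det}.
Position 1: tagging it Adj would leave rule 1 unsatisfiable, so it must be Prep.
Position 2: tagging it Adj would leave rule 3 unsatisfiable, so it must be Prep.
So the tagging must be: Prep Prep Adj Prep Adj Det.
Check: rule 1 ✓; rule 2 ✓; rule 3 ✓; rule 4 ✓.

Prep Prep Adj Prep Adj Det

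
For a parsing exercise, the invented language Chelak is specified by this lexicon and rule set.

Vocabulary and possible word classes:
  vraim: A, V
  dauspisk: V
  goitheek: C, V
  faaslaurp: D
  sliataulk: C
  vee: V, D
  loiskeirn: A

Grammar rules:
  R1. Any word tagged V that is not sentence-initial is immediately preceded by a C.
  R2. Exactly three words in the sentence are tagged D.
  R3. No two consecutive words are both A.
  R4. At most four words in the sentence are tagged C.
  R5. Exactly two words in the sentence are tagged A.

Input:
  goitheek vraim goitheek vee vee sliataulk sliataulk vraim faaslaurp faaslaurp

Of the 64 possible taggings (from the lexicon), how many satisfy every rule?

Candidates per position — 1:goitheek {C,V}; 2:vraim {A,V}; 3:goitheek {C,V}; 4:vee {V,D}; 5:vee {V,D}; 6:sliataulk {C}; 7:sliataulk {C}; 8:vraim {A,V}; 9:faaslaurp {D}; 10:faaslaurp {D}.
There are 64 candidate sequences in total.
The sequences that satisfy every rule: C A C V D C C A D D; V A C V D C C A D D.
Count = 2.

2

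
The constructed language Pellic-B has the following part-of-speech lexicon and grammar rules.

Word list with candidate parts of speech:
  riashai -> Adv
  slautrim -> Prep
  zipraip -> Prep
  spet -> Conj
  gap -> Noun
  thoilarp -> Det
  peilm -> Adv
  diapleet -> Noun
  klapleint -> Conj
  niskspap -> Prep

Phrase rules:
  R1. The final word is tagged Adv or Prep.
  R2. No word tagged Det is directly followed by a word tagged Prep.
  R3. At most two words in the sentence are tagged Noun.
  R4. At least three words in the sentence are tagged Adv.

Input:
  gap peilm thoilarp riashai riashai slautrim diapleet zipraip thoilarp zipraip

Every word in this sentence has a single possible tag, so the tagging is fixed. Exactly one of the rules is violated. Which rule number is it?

2

Fixed tagging: Noun Adv Det Adv Adv Prep Noun Prep Det Prep.
Checking each rule: R1 ✓, R2 ✗, R3 ✓, R4 ✓.
Only rule 2 fails.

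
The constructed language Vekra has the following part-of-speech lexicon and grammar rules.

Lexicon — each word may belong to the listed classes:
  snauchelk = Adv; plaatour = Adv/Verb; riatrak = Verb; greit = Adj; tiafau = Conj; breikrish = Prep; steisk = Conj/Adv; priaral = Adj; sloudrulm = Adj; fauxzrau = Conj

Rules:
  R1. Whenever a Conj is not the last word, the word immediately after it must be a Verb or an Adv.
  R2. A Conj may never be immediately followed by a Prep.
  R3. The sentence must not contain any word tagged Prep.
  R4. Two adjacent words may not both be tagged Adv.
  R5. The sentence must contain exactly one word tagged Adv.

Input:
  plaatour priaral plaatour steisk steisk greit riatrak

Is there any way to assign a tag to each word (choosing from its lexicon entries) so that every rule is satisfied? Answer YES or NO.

YES

Candidates per position — 1:plaatour {Adv,Verb}; 2:priaral {Adj}; 3:plaatour {Adv,Verb}; 4:steisk {Conj,Adv}; 5:steisk {Conj,Adv}; 6:greit {Adj}; 7:riatrak {Verb}.
One satisfying assignment: Verb Adj Verb Conj Adv Adj Verb.
Rule-by-rule: rule 1 ✓; rule 2 ✓; rule 3 ✓; rule 4 ✓; rule 5 ✓.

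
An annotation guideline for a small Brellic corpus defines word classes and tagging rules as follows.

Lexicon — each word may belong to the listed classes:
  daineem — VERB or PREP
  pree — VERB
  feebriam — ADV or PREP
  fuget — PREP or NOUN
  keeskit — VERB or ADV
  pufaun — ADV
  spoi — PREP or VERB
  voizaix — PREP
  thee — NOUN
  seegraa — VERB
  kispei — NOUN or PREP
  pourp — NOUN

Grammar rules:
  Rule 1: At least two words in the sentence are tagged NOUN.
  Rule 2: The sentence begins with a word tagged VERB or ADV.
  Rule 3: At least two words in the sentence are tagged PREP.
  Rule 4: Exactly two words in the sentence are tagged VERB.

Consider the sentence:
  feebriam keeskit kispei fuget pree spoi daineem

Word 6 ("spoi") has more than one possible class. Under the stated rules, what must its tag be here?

Candidates per position — 1:feebriam {ADV,PREP}; 2:keeskit {VERB,ADV}; 3:kispei {NOUN,PREP}; 4:fuget {PREP,NOUN}; 5:pree {VERB}; 6:spoi {PREP,VERB}; 7:daineem {VERB,PREP}.
Word 1 cannot be PREP — rule 2 would then fail for every completion. It is ADV.
Word 3 cannot be PREP — rule 1 would then fail for every completion. It is NOUN.
Word 4 cannot be PREP — rule 1 would then fail for every completion. It is NOUN.
Word 6 cannot be VERB — rule 3 would then fail for every completion. It is PREP.
Word 7 cannot be VERB — rule 3 would then fail for every completion. It is PREP.
Word 2 cannot be ADV — rule 4 would then fail for every completion. It is VERB.
The unique satisfying tagging is: ADV VERB NOUN NOUN VERB PREP PREP.
Checking: rule 1 holds; rule 2 holds; rule 3 holds; rule 4 holds.

PREP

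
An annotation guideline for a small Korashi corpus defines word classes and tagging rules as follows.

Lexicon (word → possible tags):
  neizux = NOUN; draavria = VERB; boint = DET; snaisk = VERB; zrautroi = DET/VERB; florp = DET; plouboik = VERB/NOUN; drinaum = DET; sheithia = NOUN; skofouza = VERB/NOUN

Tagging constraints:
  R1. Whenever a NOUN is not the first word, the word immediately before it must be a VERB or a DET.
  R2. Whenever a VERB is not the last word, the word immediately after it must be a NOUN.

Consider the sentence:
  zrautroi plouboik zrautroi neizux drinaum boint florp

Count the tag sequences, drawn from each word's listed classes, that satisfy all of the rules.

Candidates per position — 1:zrautroi {DET,VERB}; 2:plouboik {VERB,NOUN}; 3:zrautroi {DET,VERB}; 4:neizux {NOUN}; 5:drinaum {DET}; 6:boint {DET}; 7:florp {DET}.
There are 8 candidate sequences in total.
The sequences that satisfy every rule: DET NOUN DET NOUN DET DET DET; DET NOUN VERB NOUN DET DET DET; VERB NOUN DET NOUN DET DET DET; VERB NOUN VERB NOUN DET DET DET.
Count = 4.

4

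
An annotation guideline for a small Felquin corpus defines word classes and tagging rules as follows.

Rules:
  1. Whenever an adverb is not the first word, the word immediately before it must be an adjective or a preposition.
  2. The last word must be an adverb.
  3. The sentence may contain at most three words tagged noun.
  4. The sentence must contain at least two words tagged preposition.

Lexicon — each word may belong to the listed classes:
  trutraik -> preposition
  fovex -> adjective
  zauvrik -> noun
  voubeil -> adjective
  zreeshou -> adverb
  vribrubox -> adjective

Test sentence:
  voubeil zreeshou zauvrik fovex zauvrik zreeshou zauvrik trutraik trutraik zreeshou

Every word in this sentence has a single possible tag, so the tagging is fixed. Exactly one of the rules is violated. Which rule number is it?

1

Fixed tagging: adjective adverb noun adjective noun adverb noun preposition preposition adverb.
Checking each rule: R1 ✗, R2 ✓, R3 ✓, R4 ✓.
Only rule 1 fails.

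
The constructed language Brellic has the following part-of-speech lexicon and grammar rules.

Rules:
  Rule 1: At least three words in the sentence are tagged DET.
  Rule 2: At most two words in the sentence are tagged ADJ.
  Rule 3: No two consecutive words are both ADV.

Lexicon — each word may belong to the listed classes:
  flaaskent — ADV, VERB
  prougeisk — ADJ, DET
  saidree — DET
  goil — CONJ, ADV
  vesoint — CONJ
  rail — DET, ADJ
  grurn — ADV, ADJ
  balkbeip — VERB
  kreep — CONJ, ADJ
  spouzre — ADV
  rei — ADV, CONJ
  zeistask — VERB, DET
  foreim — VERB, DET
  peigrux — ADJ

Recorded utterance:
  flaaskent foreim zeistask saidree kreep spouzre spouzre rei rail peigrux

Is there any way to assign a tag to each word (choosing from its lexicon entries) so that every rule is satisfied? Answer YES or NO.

NO

Candidates per position — 1:flaaskent {ADV,VERB}; 2:foreim {VERB,DET}; 3:zeistask {VERB,DET}; 4:saidree {DET}; 5:kreep {CONJ,ADJ}; 6:spouzre {ADV}; 7:spouzre {ADV}; 8:rei {ADV,CONJ}; 9:rail {DET,ADJ}; 10:peigrux {ADJ}.
Rule 3 cannot be satisfied by any choice of tags from the lexicon.
So there is no consistent tagging.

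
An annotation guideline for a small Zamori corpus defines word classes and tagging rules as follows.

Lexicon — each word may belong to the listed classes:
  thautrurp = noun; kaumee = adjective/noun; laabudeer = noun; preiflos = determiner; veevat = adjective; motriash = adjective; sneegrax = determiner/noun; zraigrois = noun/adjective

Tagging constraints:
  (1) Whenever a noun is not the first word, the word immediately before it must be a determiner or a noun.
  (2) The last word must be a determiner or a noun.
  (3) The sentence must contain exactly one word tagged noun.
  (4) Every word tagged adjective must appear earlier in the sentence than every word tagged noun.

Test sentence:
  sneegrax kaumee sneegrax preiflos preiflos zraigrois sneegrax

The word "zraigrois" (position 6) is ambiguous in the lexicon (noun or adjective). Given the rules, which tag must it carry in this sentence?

noun

Candidates per position — 1:sneegrax {determiner,noun}; 2:kaumee {adjective,noun}; 3:sneegrax {determiner,noun}; 4:preiflos {determiner}; 5:preiflos {determiner}; 6:zraigrois {noun,adjective}; 7:sneegrax {determiner,noun}.
Position 6: the remaining choice is settled jointly with positions 1, 2, 3, 7 — only noun at position 6 is part of a tagging that satisfies every rule.
That leaves exactly one tagging: determiner adjective determiner determiner determiner noun determiner.
Verifying each rule — rule 1 ok; rule 2 ok; rule 3 ok; rule 4 ok.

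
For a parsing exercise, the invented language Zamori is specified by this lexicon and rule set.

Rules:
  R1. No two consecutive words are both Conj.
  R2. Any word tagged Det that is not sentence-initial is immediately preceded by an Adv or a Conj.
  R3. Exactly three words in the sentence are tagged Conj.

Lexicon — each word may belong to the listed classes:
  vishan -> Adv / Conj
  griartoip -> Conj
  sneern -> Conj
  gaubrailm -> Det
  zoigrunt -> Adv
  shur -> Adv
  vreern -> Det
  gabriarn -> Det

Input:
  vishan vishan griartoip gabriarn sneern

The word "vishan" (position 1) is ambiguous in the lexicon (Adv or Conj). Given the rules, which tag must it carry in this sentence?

Candidates per position — 1:vishan {Adv,Conj}; 2:vishan {Adv,Conj}; 3:griartoip {Conj}; 4:gabriarn {Det}; 5:sneern {Conj}.
If word 2 were Conj, no tagging could satisfy rule 1; so word 2 is Adv.
If word 1 were Adv, no tagging could satisfy rule 3; so word 1 is Conj.
The only consistent sequence is: Conj Adv Conj Det Conj.
Check: rule 1 ok; rule 2 ok; rule 3 ok.

Conj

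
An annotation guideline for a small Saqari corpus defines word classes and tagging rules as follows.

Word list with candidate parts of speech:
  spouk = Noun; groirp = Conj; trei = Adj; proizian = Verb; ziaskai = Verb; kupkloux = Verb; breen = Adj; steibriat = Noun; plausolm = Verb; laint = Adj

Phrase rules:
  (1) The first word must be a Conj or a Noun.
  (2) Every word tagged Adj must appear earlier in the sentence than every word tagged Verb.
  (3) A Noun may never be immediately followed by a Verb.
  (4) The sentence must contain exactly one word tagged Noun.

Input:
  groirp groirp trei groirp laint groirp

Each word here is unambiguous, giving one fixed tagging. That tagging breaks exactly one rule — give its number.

Fixed tagging: Conj Conj Adj Conj Adj Conj.
Rule check: R1 holds, R2 holds, R3 holds, R4 violated.
Only rule 4 fails.

4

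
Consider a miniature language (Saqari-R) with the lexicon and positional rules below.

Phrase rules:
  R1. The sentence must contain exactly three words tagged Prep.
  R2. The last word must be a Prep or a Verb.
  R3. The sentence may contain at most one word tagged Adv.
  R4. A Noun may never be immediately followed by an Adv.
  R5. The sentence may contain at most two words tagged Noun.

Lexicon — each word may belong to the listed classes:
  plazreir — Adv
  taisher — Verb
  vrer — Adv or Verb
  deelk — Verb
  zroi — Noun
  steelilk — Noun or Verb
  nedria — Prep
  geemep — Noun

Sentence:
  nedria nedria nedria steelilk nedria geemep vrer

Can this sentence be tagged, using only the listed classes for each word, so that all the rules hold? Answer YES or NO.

NO

Candidates per position — 1:nedria {Prep}; 2:nedria {Prep}; 3:nedria {Prep}; 4:steelilk {Noun,Verb}; 5:nedria {Prep}; 6:geemep {Noun}; 7:vrer {Adv,Verb}.
Rule 1 cannot be satisfied by any choice of tags from the lexicon.
So there is no consistent tagging.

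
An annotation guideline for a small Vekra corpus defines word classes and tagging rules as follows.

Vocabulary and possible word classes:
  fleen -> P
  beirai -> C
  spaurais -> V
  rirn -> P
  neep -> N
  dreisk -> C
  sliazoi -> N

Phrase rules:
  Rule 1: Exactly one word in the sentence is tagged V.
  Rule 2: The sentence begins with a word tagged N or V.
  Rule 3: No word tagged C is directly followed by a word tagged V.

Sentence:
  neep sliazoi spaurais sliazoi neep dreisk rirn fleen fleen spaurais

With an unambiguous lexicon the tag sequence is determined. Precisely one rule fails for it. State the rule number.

1

Fixed tagging: N N V N N C P P P V.
Checking each rule: R1 ✗, R2 ✓, R3 ✓.
Only rule 1 fails.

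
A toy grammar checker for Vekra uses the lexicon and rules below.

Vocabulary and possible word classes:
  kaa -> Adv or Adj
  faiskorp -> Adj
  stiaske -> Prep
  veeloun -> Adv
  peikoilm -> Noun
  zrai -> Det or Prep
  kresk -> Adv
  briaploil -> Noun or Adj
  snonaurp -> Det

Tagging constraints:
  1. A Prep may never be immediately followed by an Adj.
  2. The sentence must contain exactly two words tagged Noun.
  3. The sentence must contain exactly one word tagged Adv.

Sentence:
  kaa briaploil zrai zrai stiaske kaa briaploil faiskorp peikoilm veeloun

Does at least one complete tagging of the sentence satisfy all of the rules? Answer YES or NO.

Candidates per position — 1:kaa {Adv,Adj}; 2:briaploil {Noun,Adj}; 3:zrai {Det,Prep}; 4:zrai {Det,Prep}; 5:stiaske {Prep}; 6:kaa {Adv,Adj}; 7:briaploil {Noun,Adj}; 8:faiskorp {Adj}; 9:peikoilm {Noun}; 10:veeloun {Adv}.
Every candidate sequence violates at least one rule; no consistent tagging exists.

NO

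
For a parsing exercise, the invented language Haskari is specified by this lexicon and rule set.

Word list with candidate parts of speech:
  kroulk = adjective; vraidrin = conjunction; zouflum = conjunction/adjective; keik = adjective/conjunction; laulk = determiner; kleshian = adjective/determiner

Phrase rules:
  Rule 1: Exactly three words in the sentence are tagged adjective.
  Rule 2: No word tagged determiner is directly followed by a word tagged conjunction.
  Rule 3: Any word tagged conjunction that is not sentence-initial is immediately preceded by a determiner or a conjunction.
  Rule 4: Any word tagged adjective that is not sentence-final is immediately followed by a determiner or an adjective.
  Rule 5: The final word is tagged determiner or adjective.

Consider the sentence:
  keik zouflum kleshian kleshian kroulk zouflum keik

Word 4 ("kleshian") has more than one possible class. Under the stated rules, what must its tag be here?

Candidates per position — 1:keik {adjective,conjunction}; 2:zouflum {conjunction,adjective}; 3:kleshian {adjective,determiner}; 4:kleshian {adjective,determiner}; 5:kroulk {adjective}; 6:zouflum {conjunction,adjective}; 7:keik {adjective,conjunction}.
Position 6: conjunction is ruled out by rule 3; that leaves adjective.
Position 7: conjunction is ruled out by rule 3; that leaves adjective.
Position 1: adjective is ruled out by rule 1; that leaves conjunction.
Position 2: adjective is ruled out by rule 1; that leaves conjunction.
Position 3: adjective is ruled out by rule 1; that leaves determiner.
Position 4: adjective is ruled out by rule 1; that leaves determiner.
That leaves exactly one tagging: conjunction conjunction determiner determiner adjective adjective adjective.
Verifying each rule — rule 1 ✓; rule 2 ✓; rule 3 ✓; rule 4 ✓; rule 5 ✓.

determiner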